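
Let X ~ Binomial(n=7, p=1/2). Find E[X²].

Using the identity E[X²] = Var(X) + (E[X])²:
E[X] = \frac{7}{2}
Var(X) = \frac{7}{4}
E[X²] = \frac{7}{4} + (\frac{7}{2})²
= 14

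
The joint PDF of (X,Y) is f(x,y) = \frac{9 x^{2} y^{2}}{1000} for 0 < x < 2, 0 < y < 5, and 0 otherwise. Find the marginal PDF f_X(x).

f_X(x) = ∫_0^5 f(x,y) dy
= ∫_0^5 \frac{9 x^{2} y^{2}}{1000} dy
= \frac{3 x^{2}}{8} for 0 < x < 2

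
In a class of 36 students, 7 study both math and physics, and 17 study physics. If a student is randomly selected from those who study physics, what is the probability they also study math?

P(A ∩ B) = 7/36
P(B) = 17/36
P(A|B) = P(A ∩ B) / P(B) = (7/36) / (17/36) = 7/17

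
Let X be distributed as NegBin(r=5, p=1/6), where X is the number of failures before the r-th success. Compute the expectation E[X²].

Using the identity E[X²] = Var(X) + (E[X])²:
E[X] = 25
Var(X) = 150
E[X²] = 150 + (25)²
= 775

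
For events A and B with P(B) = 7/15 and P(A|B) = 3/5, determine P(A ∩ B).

By definition, P(A|B) = P(A ∩ B) / P(B)
So P(A ∩ B) = P(A|B) × P(B)
= 3/5 × 7/15
= 7/25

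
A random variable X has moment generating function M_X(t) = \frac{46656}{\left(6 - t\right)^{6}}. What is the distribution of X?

The MGF M(t) = \frac{46656}{\left(6 - t\right)^{6}} is the standard form for the Gamma distribution.
Comparing with the known MGF formula identifies: Gamma(shape α=6, rate β=6)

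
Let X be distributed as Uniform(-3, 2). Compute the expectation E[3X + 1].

For X ~ Uniform(-3, 2):
E[X] = - \frac{1}{2}
E[3X + 1] = 3 × E[X] + 1 = - \frac{1}{2}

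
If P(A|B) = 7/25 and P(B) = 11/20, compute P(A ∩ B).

By definition, P(A|B) = P(A ∩ B) / P(B)
So P(A ∩ B) = P(A|B) × P(B)
= 7/25 × 11/20
= 77/500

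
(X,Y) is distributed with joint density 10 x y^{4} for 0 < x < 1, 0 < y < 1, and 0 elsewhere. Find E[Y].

E[Y] = ∫_0^1 ∫_0^1 y × f(x,y) dx dy
= \frac{5}{6}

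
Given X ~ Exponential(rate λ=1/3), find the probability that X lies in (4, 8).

P(4 < X < 8) = ∫_{4}^{8} f(x) dx
where f(x) = \frac{e^{- \frac{x}{3}}}{3}
= - \frac{1 - e^{\frac{4}{3}}}{e^{\frac{8}{3}}}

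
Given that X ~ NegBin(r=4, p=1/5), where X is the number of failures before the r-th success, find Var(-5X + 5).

For X ~ NegBin(r=4, p=1/5), where X is the number of failures before the r-th success:
Var(X) = 80
Var(-5X + 5) = (-5)² × Var(X) = 25 × 80 = 2000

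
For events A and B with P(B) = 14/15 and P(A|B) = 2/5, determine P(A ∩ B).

By definition, P(A|B) = P(A ∩ B) / P(B)
So P(A ∩ B) = P(A|B) × P(B)
= 2/5 × 14/15
= 28/75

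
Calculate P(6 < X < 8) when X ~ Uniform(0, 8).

P(6 < X < 8) = ∫_{6}^{8} f(x) dx
where f(x) = \frac{1}{8}
= \frac{1}{4}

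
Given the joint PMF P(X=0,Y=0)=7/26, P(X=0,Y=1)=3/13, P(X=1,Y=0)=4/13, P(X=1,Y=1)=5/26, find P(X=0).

P(X=0) = P(X=0,Y=0) + P(X=0,Y=1)
= 7/26 + 3/13
= 1/2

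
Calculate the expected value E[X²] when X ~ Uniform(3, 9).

Using the identity E[X²] = Var(X) + (E[X])²:
E[X] = 6
Var(X) = 3
E[X²] = 3 + (6)²
= 39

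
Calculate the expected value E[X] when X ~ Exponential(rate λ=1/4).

For X ~ Exponential(rate λ=1/4), the expected value is:
E[X] = 4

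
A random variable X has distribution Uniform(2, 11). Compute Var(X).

For X ~ Uniform(2, 11):
Var(X) = \frac{27}{4}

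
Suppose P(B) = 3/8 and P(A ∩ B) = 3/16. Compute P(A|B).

P(A|B) = P(A ∩ B) / P(B)
= (3/16) / (3/8)
= 1/2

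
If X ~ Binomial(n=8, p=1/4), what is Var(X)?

For X ~ Binomial(n=8, p=1/4):
Var(X) = \frac{3}{2}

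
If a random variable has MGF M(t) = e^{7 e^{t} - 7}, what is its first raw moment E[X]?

To find E[X], compute M^(1)(0):
M^(1)(t) = 7 e^{t} e^{7 e^{t} - 7}
M^(1)(0) = 7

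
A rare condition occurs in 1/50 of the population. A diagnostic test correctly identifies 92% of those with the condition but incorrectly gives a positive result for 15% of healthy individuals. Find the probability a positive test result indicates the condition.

Let D = the rare event, + = positive/flagged.
P(D) = 1/50
P(+|D) = 92/100 = 23/25
P(+|D') = 15/100 = 3/20
P(+) = P(+|D)P(D) + P(+|D')P(D')
     = \frac{23}{25} × \frac{1}{50} + \frac{3}{20} × \frac{49}{50}
     = \frac{827}{5000}
P(D|+) = P(+|D)P(D)/P(+) = \frac{92}{827}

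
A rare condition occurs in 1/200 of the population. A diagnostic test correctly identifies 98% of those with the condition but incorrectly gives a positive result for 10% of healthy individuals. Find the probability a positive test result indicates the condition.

Let D = the rare event, + = positive/flagged.
P(D) = 1/200
P(+|D) = 98/100 = 49/50
P(+|D') = 10/100 = 1/10
P(+) = P(+|D)P(D) + P(+|D')P(D')
     = \frac{49}{50} × \frac{1}{200} + \frac{1}{10} × \frac{199}{200}
     = \frac{261}{2500}
P(D|+) = P(+|D)P(D)/P(+) = \frac{49}{1044}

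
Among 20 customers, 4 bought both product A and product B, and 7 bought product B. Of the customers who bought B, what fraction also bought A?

P(A ∩ B) = 4/20 = 1/5
P(B) = 7/20
P(A|B) = P(A ∩ B) / P(B) = (1/5) / (7/20) = 4/7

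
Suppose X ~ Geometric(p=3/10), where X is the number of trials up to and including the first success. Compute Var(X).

For X ~ Geometric(p=3/10), where X is the number of trials up to and including the first success:
Var(X) = \frac{70}{9}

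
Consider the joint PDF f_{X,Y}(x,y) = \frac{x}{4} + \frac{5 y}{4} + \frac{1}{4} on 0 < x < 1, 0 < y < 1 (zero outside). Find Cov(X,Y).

E[XY] = ∫∫ xy × f(x,y) dx dy = \frac{5}{16}
E[X] = \frac{25}{48}
E[Y] = \frac{29}{48}
Cov(X,Y) = E[XY] - E[X]E[Y] = - \frac{5}{2304}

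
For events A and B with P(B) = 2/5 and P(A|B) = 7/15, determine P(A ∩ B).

By definition, P(A|B) = P(A ∩ B) / P(B)
So P(A ∩ B) = P(A|B) × P(B)
= 7/15 × 2/5
= 14/75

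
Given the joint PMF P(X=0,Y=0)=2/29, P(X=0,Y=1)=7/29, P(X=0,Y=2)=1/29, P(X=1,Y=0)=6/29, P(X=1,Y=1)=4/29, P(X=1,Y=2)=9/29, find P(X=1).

P(X=1) = P(X=1,Y=0) + P(X=1,Y=1) + P(X=1,Y=2)
= 6/29 + 4/29 + 9/29
= 19/29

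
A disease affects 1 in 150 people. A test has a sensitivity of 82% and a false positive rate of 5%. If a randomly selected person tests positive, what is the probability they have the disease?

Let D = the rare event, + = positive/flagged.
P(D) = 1/150
P(+|D) = 82/100 = 41/50
P(+|D') = 5/100 = 1/20
P(+) = P(+|D)P(D) + P(+|D')P(D')
     = \frac{41}{50} × \frac{1}{150} + \frac{1}{20} × \frac{149}{150}
     = \frac{827}{15000}
P(D|+) = P(+|D)P(D)/P(+) = \frac{82}{827}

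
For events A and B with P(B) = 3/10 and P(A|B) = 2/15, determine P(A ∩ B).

By definition, P(A|B) = P(A ∩ B) / P(B)
So P(A ∩ B) = P(A|B) × P(B)
= 2/15 × 3/10
= 1/25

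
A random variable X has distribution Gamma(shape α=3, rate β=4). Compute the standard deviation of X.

For X ~ Gamma(shape α=3, rate β=4):
Var(X) = \frac{3}{16}
SD(X) = √(Var(X)) = √(\frac{3}{16}) = \frac{\sqrt{3}}{4}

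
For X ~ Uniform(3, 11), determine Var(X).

For X ~ Uniform(3, 11):
Var(X) = \frac{16}{3}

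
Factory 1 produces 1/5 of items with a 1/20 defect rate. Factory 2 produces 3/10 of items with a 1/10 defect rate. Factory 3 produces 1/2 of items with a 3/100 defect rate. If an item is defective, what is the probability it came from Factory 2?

Using Bayes' theorem:
P(F1) = 1/5, P(D|F1) = 1/20
P(F2) = 3/10, P(D|F2) = 1/10
P(F3) = 1/2, P(D|F3) = 3/100
P(D) = P(D|F1)P(F1) + P(D|F2)P(F2) + P(D|F3)P(F3)
     = \frac{11}{200}
P(F2|D) = P(D|F2)P(F2) / P(D)
= \frac{6}{11}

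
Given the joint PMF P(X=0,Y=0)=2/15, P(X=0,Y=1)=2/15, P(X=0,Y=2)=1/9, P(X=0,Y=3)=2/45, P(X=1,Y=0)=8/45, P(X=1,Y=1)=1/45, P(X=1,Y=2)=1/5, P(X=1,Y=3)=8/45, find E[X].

First find marginal of X:
P(X=0) = 19/45
P(X=1) = 26/45
E[X] = 0 × 19/45 + 1 × 26/45 = 26/45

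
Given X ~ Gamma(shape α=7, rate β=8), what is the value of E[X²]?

Using the identity E[X²] = Var(X) + (E[X])²:
E[X] = \frac{7}{8}
Var(X) = \frac{7}{64}
E[X²] = \frac{7}{64} + (\frac{7}{8})²
= \frac{7}{8}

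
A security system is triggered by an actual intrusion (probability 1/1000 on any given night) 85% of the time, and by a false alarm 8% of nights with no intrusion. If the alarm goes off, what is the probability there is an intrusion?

Let D = the rare event, + = positive/flagged.
P(D) = 1/1000
P(+|D) = 85/100 = 17/20
P(+|D') = 8/100 = 2/25
P(+) = P(+|D)P(D) + P(+|D')P(D')
     = \frac{17}{20} × \frac{1}{1000} + \frac{2}{25} × \frac{999}{1000}
     = \frac{8077}{100000}
P(D|+) = P(+|D)P(D)/P(+) = \frac{85}{8077}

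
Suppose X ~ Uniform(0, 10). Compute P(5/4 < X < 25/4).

P(5/4 < X < 25/4) = ∫_{5/4}^{25/4} f(x) dx
where f(x) = \frac{1}{10}
= \frac{1}{2}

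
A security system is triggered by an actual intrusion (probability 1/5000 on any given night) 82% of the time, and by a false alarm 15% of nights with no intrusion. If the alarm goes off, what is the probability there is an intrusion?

Let D = the rare event, + = positive/flagged.
P(D) = 1/5000
P(+|D) = 82/100 = 41/50
P(+|D') = 15/100 = 3/20
P(+) = P(+|D)P(D) + P(+|D')P(D')
     = \frac{41}{50} × \frac{1}{5000} + \frac{3}{20} × \frac{4999}{5000}
     = \frac{75067}{500000}
P(D|+) = P(+|D)P(D)/P(+) = \frac{82}{75067}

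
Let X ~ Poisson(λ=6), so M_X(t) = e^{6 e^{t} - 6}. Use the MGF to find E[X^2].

To find E[X^2], compute M^(2)(0):
M^(1)(t) = 6 e^{t} e^{6 e^{t} - 6}
M^(2)(t) = 36 e^{2 t} e^{6 e^{t} - 6} + 6 e^{t} e^{6 e^{t} - 6}
M^(2)(0) = 42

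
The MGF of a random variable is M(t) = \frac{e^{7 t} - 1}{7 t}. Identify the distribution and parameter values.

The MGF M(t) = \frac{e^{7 t} - 1}{7 t} is the standard form for the Uniform distribution.
Comparing with the known MGF formula identifies: Uniform(0, 7)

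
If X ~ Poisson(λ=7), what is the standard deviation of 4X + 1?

For X ~ Poisson(λ=7):
Var(X) = 7
SD(X) = √(Var(X)) = √(7) = \sqrt{7}
SD(4X + 1) = |4| × SD(X) = 4 × \sqrt{7} = 4 \sqrt{7}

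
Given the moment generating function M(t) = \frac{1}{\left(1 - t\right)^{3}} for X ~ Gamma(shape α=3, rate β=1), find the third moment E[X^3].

To find E[X^3], compute M^(3)(0):
M^(1)(t) = \frac{3}{\left(1 - t\right)^{4}}
M^(2)(t) = \frac{12}{\left(1 - t\right)^{5}}
M^(3)(t) = \frac{60}{\left(1 - t\right)^{6}}
M^(3)(0) = 60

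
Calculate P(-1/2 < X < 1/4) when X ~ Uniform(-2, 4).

P(-1/2 < X < 1/4) = ∫_{-1/2}^{1/4} f(x) dx
where f(x) = \frac{1}{6}
= \frac{1}{8}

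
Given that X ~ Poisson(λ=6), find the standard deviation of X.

For X ~ Poisson(λ=6):
Var(X) = 6
SD(X) = √(Var(X)) = √(6) = \sqrt{6}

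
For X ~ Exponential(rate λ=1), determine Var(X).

For X ~ Exponential(rate λ=1):
Var(X) = 1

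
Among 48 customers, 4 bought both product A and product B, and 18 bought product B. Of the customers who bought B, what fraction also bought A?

P(A ∩ B) = 4/48 = 1/12
P(B) = 18/48 = 3/8
P(A|B) = P(A ∩ B) / P(B) = (1/12) / (3/8) = 2/9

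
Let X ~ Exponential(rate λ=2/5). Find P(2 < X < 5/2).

P(2 < X < 5/2) = ∫_{2}^{5/2} f(x) dx
where f(x) = \frac{2 e^{- \frac{2 x}{5}}}{5}
= - \frac{1}{e} + e^{- \frac{4}{5}}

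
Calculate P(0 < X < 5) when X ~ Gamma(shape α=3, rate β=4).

P(0 < X < 5) = ∫_{0}^{5} f(x) dx
where f(x) = 32 x^{2} e^{- 4 x}
= 1 - \frac{221}{e^{20}}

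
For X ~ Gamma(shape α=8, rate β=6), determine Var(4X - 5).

For X ~ Gamma(shape α=8, rate β=6):
Var(X) = \frac{2}{9}
Var(4X - 5) = (4)² × Var(X) = 16 × \frac{2}{9} = \frac{32}{9}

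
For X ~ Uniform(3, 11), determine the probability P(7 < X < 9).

P(7 < X < 9) = ∫_{7}^{9} f(x) dx
where f(x) = \frac{1}{8}
= \frac{1}{4}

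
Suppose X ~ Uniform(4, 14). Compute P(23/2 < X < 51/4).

P(23/2 < X < 51/4) = ∫_{23/2}^{51/4} f(x) dx
where f(x) = \frac{1}{10}
= \frac{1}{8}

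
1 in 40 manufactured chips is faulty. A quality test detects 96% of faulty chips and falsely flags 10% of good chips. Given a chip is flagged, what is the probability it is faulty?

Let D = the rare event, + = positive/flagged.
P(D) = 1/40
P(+|D) = 96/100 = 24/25
P(+|D') = 10/100 = 1/10
P(+) = P(+|D)P(D) + P(+|D')P(D')
     = \frac{24}{25} × \frac{1}{40} + \frac{1}{10} × \frac{39}{40}
     = \frac{243}{2000}
P(D|+) = P(+|D)P(D)/P(+) = \frac{16}{81}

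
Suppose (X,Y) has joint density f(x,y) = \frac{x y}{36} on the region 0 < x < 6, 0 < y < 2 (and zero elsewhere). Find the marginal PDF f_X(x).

f_X(x) = ∫_0^2 f(x,y) dy
= ∫_0^2 \frac{x y}{36} dy
= \frac{x}{18} for 0 < x < 6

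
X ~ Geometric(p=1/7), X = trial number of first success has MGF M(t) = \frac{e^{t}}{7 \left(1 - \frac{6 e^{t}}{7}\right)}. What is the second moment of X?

To find E[X^2], compute M^(2)(0):
M^(1)(t) = \frac{e^{t}}{7 \left(1 - \frac{6 e^{t}}{7}\right)} + \frac{6 e^{2 t}}{49 \left(1 - \frac{6 e^{t}}{7}\right)^{2}}
M^(2)(t) = \frac{e^{t}}{7 \left(1 - \frac{6 e^{t}}{7}\right)} + \frac{18 e^{2 t}}{49 \left(1 - \frac{6 e^{t}}{7}\right)^{2}} + \frac{72 e^{3 t}}{343 \left(1 - \frac{6 e^{t}}{7}\right)^{3}}
M^(2)(0) = 91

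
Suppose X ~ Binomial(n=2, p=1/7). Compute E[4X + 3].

For X ~ Binomial(n=2, p=1/7):
E[X] = \frac{2}{7}
E[4X + 3] = 4 × E[X] + 3 = \frac{29}{7}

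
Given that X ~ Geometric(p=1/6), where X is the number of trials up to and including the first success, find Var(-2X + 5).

For X ~ Geometric(p=1/6), where X is the number of trials up to and including the first success:
Var(X) = 30
Var(-2X + 5) = (-2)² × Var(X) = 4 × 30 = 120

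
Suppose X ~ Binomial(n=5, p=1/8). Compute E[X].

For X ~ Binomial(n=5, p=1/8), the expected value is:
E[X] = \frac{5}{8}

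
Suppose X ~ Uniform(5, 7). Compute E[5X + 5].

For X ~ Uniform(5, 7):
E[X] = 6
E[5X + 5] = 5 × E[X] + 5 = 35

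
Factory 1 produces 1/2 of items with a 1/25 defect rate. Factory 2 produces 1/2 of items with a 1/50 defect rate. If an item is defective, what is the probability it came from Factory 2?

Using Bayes' theorem:
P(F1) = 1/2, P(D|F1) = 1/25
P(F2) = 1/2, P(D|F2) = 1/50
P(D) = P(D|F1)P(F1) + P(D|F2)P(F2)
     = \frac{3}{100}
P(F2|D) = P(D|F2)P(F2) / P(D)
= \frac{1}{3}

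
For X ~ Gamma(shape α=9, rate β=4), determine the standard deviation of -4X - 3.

For X ~ Gamma(shape α=9, rate β=4):
Var(X) = \frac{9}{16}
SD(X) = √(Var(X)) = √(\frac{9}{16}) = \frac{3}{4}
SD(-4X - 3) = |-4| × SD(X) = 4 × \frac{3}{4} = 3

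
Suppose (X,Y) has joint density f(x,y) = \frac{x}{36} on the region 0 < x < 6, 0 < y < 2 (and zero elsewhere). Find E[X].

f_X(x) = ∫_0^2 \frac{x}{36} dy = \frac{x}{18}
E[X] = ∫_0^6 x × (\frac{x}{18}) dx = 4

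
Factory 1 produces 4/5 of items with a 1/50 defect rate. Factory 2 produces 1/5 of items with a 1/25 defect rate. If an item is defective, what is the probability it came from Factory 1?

Using Bayes' theorem:
P(F1) = 4/5, P(D|F1) = 1/50
P(F2) = 1/5, P(D|F2) = 1/25
P(D) = P(D|F1)P(F1) + P(D|F2)P(F2)
     = \frac{3}{125}
P(F1|D) = P(D|F1)P(F1) / P(D)
= \frac{2}{3}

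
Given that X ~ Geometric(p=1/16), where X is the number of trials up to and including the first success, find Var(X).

For X ~ Geometric(p=1/16), where X is the number of trials up to and including the first success:
Var(X) = 240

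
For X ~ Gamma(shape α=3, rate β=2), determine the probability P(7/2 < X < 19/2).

P(7/2 < X < 19/2) = ∫_{7/2}^{19/2} f(x) dx
where f(x) = 4 x^{2} e^{- 2 x}
= \frac{-401 + 65 e^{12}}{2 e^{19}}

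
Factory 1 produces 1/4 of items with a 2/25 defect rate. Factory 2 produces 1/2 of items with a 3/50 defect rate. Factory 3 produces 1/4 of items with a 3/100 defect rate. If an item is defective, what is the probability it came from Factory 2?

Using Bayes' theorem:
P(F1) = 1/4, P(D|F1) = 2/25
P(F2) = 1/2, P(D|F2) = 3/50
P(F3) = 1/4, P(D|F3) = 3/100
P(D) = P(D|F1)P(F1) + P(D|F2)P(F2) + P(D|F3)P(F3)
     = \frac{23}{400}
P(F2|D) = P(D|F2)P(F2) / P(D)
= \frac{12}{23}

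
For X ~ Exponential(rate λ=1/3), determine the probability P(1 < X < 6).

P(1 < X < 6) = ∫_{1}^{6} f(x) dx
where f(x) = \frac{e^{- \frac{x}{3}}}{3}
= - \frac{1}{e^{2}} + e^{- \frac{1}{3}}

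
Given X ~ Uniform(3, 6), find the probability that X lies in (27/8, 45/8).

P(27/8 < X < 45/8) = ∫_{27/8}^{45/8} f(x) dx
where f(x) = \frac{1}{3}
= \frac{3}{4}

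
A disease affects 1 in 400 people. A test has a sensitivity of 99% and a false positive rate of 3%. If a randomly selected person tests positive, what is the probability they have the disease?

Let D = the rare event, + = positive/flagged.
P(D) = 1/400
P(+|D) = 99/100
P(+|D') = 3/100
P(+) = P(+|D)P(D) + P(+|D')P(D')
     = \frac{99}{100} × \frac{1}{400} + \frac{3}{100} × \frac{399}{400}
     = \frac{81}{2500}
P(D|+) = P(+|D)P(D)/P(+) = \frac{11}{144}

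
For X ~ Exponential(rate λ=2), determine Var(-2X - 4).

For X ~ Exponential(rate λ=2):
Var(X) = \frac{1}{4}
Var(-2X - 4) = (-2)² × Var(X) = 4 × \frac{1}{4} = 1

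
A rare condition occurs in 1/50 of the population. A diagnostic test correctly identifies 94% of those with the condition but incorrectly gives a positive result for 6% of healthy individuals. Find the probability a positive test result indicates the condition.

Let D = the rare event, + = positive/flagged.
P(D) = 1/50
P(+|D) = 94/100 = 47/50
P(+|D') = 6/100 = 3/50
P(+) = P(+|D)P(D) + P(+|D')P(D')
     = \frac{47}{50} × \frac{1}{50} + \frac{3}{50} × \frac{49}{50}
     = \frac{97}{1250}
P(D|+) = P(+|D)P(D)/P(+) = \frac{47}{194}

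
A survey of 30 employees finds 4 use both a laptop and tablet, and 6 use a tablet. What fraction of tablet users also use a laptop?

P(A ∩ B) = 4/30 = 2/15
P(B) = 6/30 = 1/5
P(A|B) = P(A ∩ B) / P(B) = (2/15) / (1/5) = 2/3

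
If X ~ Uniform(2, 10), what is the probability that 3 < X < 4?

P(3 < X < 4) = ∫_{3}^{4} f(x) dx
where f(x) = \frac{1}{8}
= \frac{1}{8}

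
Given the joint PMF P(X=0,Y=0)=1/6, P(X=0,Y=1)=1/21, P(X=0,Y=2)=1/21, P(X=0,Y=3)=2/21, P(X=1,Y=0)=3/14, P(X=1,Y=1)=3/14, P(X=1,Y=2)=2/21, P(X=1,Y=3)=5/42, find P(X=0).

P(X=0) = P(X=0,Y=0) + P(X=0,Y=1) + P(X=0,Y=2) + P(X=0,Y=3)
= 1/6 + 1/21 + 1/21 + 2/21
= 5/14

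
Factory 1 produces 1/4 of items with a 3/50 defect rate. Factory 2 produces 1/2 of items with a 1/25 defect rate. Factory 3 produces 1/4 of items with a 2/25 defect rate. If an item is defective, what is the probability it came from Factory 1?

Using Bayes' theorem:
P(F1) = 1/4, P(D|F1) = 3/50
P(F2) = 1/2, P(D|F2) = 1/25
P(F3) = 1/4, P(D|F3) = 2/25
P(D) = P(D|F1)P(F1) + P(D|F2)P(F2) + P(D|F3)P(F3)
     = \frac{11}{200}
P(F1|D) = P(D|F1)P(F1) / P(D)
= \frac{3}{11}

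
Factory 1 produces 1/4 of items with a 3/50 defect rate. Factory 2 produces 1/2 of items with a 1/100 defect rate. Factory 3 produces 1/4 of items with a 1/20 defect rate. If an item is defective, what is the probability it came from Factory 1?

Using Bayes' theorem:
P(F1) = 1/4, P(D|F1) = 3/50
P(F2) = 1/2, P(D|F2) = 1/100
P(F3) = 1/4, P(D|F3) = 1/20
P(D) = P(D|F1)P(F1) + P(D|F2)P(F2) + P(D|F3)P(F3)
     = \frac{13}{400}
P(F1|D) = P(D|F1)P(F1) / P(D)
= \frac{6}{13}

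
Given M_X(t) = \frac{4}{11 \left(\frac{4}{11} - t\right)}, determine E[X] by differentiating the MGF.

To find E[X], compute M^(1)(0):
M^(1)(t) = \frac{4}{11 \left(\frac{4}{11} - t\right)^{2}}
M^(1)(0) = \frac{11}{4}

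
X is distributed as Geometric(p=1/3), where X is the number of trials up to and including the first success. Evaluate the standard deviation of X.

For X ~ Geometric(p=1/3), where X is the number of trials up to and including the first success:
Var(X) = 6
SD(X) = √(Var(X)) = √(6) = \sqrt{6}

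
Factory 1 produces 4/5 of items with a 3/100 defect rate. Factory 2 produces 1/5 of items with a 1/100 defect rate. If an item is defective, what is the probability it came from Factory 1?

Using Bayes' theorem:
P(F1) = 4/5, P(D|F1) = 3/100
P(F2) = 1/5, P(D|F2) = 1/100
P(D) = P(D|F1)P(F1) + P(D|F2)P(F2)
     = \frac{13}{500}
P(F1|D) = P(D|F1)P(F1) / P(D)
= \frac{12}{13}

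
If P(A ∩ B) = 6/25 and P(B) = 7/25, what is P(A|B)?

P(A|B) = P(A ∩ B) / P(B)
= (6/25) / (7/25)
= 6/7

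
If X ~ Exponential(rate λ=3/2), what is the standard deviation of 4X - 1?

For X ~ Exponential(rate λ=3/2):
Var(X) = \frac{4}{9}
SD(X) = √(Var(X)) = √(\frac{4}{9}) = \frac{2}{3}
SD(4X - 1) = |4| × SD(X) = 4 × \frac{2}{3} = \frac{8}{3}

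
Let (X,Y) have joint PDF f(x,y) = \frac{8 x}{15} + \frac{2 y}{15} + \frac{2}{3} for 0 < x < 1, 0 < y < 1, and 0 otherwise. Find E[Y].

E[Y] = ∫_0^1 ∫_0^1 y × f(x,y) dx dy
= \frac{23}{45}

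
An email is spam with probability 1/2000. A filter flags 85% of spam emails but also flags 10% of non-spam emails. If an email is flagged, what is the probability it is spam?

Let D = the rare event, + = positive/flagged.
P(D) = 1/2000
P(+|D) = 85/100 = 17/20
P(+|D') = 10/100 = 1/10
P(+) = P(+|D)P(D) + P(+|D')P(D')
     = \frac{17}{20} × \frac{1}{2000} + \frac{1}{10} × \frac{1999}{2000}
     = \frac{803}{8000}
P(D|+) = P(+|D)P(D)/P(+) = \frac{17}{4015}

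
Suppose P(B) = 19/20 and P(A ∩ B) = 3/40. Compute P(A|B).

P(A|B) = P(A ∩ B) / P(B)
= (3/40) / (19/20)
= 3/38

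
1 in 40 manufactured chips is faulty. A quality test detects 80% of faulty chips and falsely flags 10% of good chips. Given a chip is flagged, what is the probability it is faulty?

Let D = the rare event, + = positive/flagged.
P(D) = 1/40
P(+|D) = 80/100 = 4/5
P(+|D') = 10/100 = 1/10
P(+) = P(+|D)P(D) + P(+|D')P(D')
     = \frac{4}{5} × \frac{1}{40} + \frac{1}{10} × \frac{39}{40}
     = \frac{47}{400}
P(D|+) = P(+|D)P(D)/P(+) = \frac{8}{47}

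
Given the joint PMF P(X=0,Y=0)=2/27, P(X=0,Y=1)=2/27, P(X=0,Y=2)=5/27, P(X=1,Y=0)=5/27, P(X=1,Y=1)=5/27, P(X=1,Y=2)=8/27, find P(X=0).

P(X=0) = P(X=0,Y=0) + P(X=0,Y=1) + P(X=0,Y=2)
= 2/27 + 2/27 + 5/27
= 1/3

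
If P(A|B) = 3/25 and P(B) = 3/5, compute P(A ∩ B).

By definition, P(A|B) = P(A ∩ B) / P(B)
So P(A ∩ B) = P(A|B) × P(B)
= 3/25 × 3/5
= 9/125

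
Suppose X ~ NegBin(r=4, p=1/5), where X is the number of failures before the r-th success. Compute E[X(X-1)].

E[X(X-1)] = E[X² - X] = E[X²] - E[X]
E[X] = 16
E[X²] = Var(X) + (E[X])² = 80 + (16)² = 336
E[X(X-1)] = 336 - 16 = 320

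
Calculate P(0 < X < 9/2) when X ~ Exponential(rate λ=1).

P(0 < X < 9/2) = ∫_{0}^{9/2} f(x) dx
where f(x) = e^{- x}
= 1 - e^{- \frac{9}{2}}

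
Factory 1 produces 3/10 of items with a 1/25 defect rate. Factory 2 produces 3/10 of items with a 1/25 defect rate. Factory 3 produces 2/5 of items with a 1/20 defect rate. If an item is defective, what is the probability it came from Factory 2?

Using Bayes' theorem:
P(F1) = 3/10, P(D|F1) = 1/25
P(F2) = 3/10, P(D|F2) = 1/25
P(F3) = 2/5, P(D|F3) = 1/20
P(D) = P(D|F1)P(F1) + P(D|F2)P(F2) + P(D|F3)P(F3)
     = \frac{11}{250}
P(F2|D) = P(D|F2)P(F2) / P(D)
= \frac{3}{11}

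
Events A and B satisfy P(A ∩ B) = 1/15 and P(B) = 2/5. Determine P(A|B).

P(A|B) = P(A ∩ B) / P(B)
= (1/15) / (2/5)
= 1/6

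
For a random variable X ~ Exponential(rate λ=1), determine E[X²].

Using the identity E[X²] = Var(X) + (E[X])²:
E[X] = 1
Var(X) = 1
E[X²] = 1 + (1)²
= 2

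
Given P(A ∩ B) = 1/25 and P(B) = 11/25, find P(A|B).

P(A|B) = P(A ∩ B) / P(B)
= (1/25) / (11/25)
= 1/11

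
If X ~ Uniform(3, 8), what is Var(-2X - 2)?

For X ~ Uniform(3, 8):
Var(X) = \frac{25}{12}
Var(-2X - 2) = (-2)² × Var(X) = 4 × \frac{25}{12} = \frac{25}{3}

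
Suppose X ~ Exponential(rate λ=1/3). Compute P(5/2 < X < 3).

P(5/2 < X < 3) = ∫_{5/2}^{3} f(x) dx
where f(x) = \frac{e^{- \frac{x}{3}}}{3}
= - \frac{1}{e} + e^{- \frac{5}{6}}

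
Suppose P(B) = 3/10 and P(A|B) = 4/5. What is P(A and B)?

By definition, P(A|B) = P(A ∩ B) / P(B)
So P(A ∩ B) = P(A|B) × P(B)
= 4/5 × 3/10
= 6/25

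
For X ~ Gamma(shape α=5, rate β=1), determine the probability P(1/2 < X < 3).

P(1/2 < X < 3) = ∫_{1/2}^{3} f(x) dx
where f(x) = \frac{x^{4} e^{- x}}{24}
= - \frac{131}{8 e^{3}} + \frac{211}{128 e^{\frac{1}{2}}}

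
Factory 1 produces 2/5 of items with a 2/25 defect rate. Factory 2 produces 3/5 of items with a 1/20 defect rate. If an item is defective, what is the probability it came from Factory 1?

Using Bayes' theorem:
P(F1) = 2/5, P(D|F1) = 2/25
P(F2) = 3/5, P(D|F2) = 1/20
P(D) = P(D|F1)P(F1) + P(D|F2)P(F2)
     = \frac{31}{500}
P(F1|D) = P(D|F1)P(F1) / P(D)
= \frac{16}{31}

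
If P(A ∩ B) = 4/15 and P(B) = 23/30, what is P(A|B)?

P(A|B) = P(A ∩ B) / P(B)
= (4/15) / (23/30)
= 8/23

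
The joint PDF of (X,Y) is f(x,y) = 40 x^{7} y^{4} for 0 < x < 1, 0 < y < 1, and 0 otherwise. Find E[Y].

E[Y] = ∫_0^1 ∫_0^1 y × f(x,y) dx dy
= \frac{5}{6}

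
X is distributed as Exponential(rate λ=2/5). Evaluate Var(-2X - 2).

For X ~ Exponential(rate λ=2/5):
Var(X) = \frac{25}{4}
Var(-2X - 2) = (-2)² × Var(X) = 4 × \frac{25}{4} = 25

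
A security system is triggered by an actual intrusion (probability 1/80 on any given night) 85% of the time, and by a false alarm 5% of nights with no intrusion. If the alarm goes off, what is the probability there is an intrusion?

Let D = the rare event, + = positive/flagged.
P(D) = 1/80
P(+|D) = 85/100 = 17/20
P(+|D') = 5/100 = 1/20
P(+) = P(+|D)P(D) + P(+|D')P(D')
     = \frac{17}{20} × \frac{1}{80} + \frac{1}{20} × \frac{79}{80}
     = \frac{3}{50}
P(D|+) = P(+|D)P(D)/P(+) = \frac{17}{96}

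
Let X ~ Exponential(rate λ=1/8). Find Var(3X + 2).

For X ~ Exponential(rate λ=1/8):
Var(X) = 64
Var(3X + 2) = (3)² × Var(X) = 9 × 64 = 576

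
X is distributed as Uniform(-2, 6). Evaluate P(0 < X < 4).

P(0 < X < 4) = ∫_{0}^{4} f(x) dx
where f(x) = \frac{1}{8}
= \frac{1}{2}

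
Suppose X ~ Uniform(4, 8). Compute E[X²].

Using the identity E[X²] = Var(X) + (E[X])²:
E[X] = 6
Var(X) = \frac{4}{3}
E[X²] = \frac{4}{3} + (6)²
= \frac{112}{3}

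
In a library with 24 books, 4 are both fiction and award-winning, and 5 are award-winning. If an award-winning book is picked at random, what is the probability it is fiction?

P(A ∩ B) = 4/24 = 1/6
P(B) = 5/24
P(A|B) = P(A ∩ B) / P(B) = (1/6) / (5/24) = 4/5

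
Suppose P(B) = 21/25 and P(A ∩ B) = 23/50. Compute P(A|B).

P(A|B) = P(A ∩ B) / P(B)
= (23/50) / (21/25)
= 23/42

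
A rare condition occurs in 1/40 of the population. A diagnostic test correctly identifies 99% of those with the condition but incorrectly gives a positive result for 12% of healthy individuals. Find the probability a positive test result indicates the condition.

Let D = the rare event, + = positive/flagged.
P(D) = 1/40
P(+|D) = 99/100
P(+|D') = 12/100 = 3/25
P(+) = P(+|D)P(D) + P(+|D')P(D')
     = \frac{99}{100} × \frac{1}{40} + \frac{3}{25} × \frac{39}{40}
     = \frac{567}{4000}
P(D|+) = P(+|D)P(D)/P(+) = \frac{11}{63}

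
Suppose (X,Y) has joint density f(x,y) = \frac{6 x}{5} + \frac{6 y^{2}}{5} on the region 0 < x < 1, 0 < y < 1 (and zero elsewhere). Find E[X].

E[X] = ∫_0^1 ∫_0^1 x × f(x,y) dy dx
= ∫_0^1 ∫_0^1 x × (\frac{6 x}{5} + \frac{6 y^{2}}{5}) dy dx
= \frac{3}{5}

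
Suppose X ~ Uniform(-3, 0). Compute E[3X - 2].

For X ~ Uniform(-3, 0):
E[X] = - \frac{3}{2}
E[3X - 2] = 3 × E[X] - 2 = - \frac{13}{2}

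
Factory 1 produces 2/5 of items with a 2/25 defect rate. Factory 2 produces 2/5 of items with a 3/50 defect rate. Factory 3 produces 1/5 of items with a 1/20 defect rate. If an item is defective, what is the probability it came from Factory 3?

Using Bayes' theorem:
P(F1) = 2/5, P(D|F1) = 2/25
P(F2) = 2/5, P(D|F2) = 3/50
P(F3) = 1/5, P(D|F3) = 1/20
P(D) = P(D|F1)P(F1) + P(D|F2)P(F2) + P(D|F3)P(F3)
     = \frac{33}{500}
P(F3|D) = P(D|F3)P(F3) / P(D)
= \frac{5}{33}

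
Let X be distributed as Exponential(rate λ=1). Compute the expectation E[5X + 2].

For X ~ Exponential(rate λ=1):
E[X] = 1
E[5X + 2] = 5 × E[X] + 2 = 7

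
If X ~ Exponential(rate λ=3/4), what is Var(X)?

For X ~ Exponential(rate λ=3/4):
Var(X) = \frac{16}{9}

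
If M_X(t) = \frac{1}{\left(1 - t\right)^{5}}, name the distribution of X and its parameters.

The MGF M(t) = \frac{1}{\left(1 - t\right)^{5}} is the standard form for the Gamma distribution.
Comparing with the known MGF formula identifies: Gamma(shape α=5, rate β=1)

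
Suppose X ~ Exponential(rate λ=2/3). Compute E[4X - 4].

For X ~ Exponential(rate λ=2/3):
E[X] = \frac{3}{2}
E[4X - 4] = 4 × E[X] - 4 = 2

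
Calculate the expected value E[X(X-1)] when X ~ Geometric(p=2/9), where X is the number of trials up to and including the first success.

E[X(X-1)] = E[X² - X] = E[X²] - E[X]
E[X] = \frac{9}{2}
E[X²] = Var(X) + (E[X])² = \frac{63}{4} + (\frac{9}{2})² = 36
E[X(X-1)] = 36 - \frac{9}{2} = \frac{63}{2}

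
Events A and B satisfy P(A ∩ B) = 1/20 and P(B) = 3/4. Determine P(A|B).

P(A|B) = P(A ∩ B) / P(B)
= (1/20) / (3/4)
= 1/15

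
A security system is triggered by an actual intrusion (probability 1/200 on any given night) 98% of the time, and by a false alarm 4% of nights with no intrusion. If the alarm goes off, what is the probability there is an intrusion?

Let D = the rare event, + = positive/flagged.
P(D) = 1/200
P(+|D) = 98/100 = 49/50
P(+|D') = 4/100 = 1/25
P(+) = P(+|D)P(D) + P(+|D')P(D')
     = \frac{49}{50} × \frac{1}{200} + \frac{1}{25} × \frac{199}{200}
     = \frac{447}{10000}
P(D|+) = P(+|D)P(D)/P(+) = \frac{49}{447}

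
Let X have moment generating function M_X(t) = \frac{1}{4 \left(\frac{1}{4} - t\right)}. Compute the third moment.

To find E[X^3], compute M^(3)(0):
M^(1)(t) = \frac{1}{4 \left(\frac{1}{4} - t\right)^{2}}
M^(2)(t) = \frac{1}{2 \left(\frac{1}{4} - t\right)^{3}}
M^(3)(t) = \frac{3}{2 \left(\frac{1}{4} - t\right)^{4}}
M^(3)(0) = 384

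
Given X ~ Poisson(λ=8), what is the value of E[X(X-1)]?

E[X(X-1)] = E[X² - X] = E[X²] - E[X]
E[X] = 8
E[X²] = Var(X) + (E[X])² = 8 + (8)² = 72
E[X(X-1)] = 72 - 8 = 64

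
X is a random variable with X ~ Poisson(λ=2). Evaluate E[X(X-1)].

E[X(X-1)] = E[X² - X] = E[X²] - E[X]
E[X] = 2
E[X²] = Var(X) + (E[X])² = 2 + (2)² = 6
E[X(X-1)] = 6 - 2 = 4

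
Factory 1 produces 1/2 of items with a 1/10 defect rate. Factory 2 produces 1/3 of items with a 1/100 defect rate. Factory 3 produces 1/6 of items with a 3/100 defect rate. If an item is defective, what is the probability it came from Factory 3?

Using Bayes' theorem:
P(F1) = 1/2, P(D|F1) = 1/10
P(F2) = 1/3, P(D|F2) = 1/100
P(F3) = 1/6, P(D|F3) = 3/100
P(D) = P(D|F1)P(F1) + P(D|F2)P(F2) + P(D|F3)P(F3)
     = \frac{7}{120}
P(F3|D) = P(D|F3)P(F3) / P(D)
= \frac{3}{35}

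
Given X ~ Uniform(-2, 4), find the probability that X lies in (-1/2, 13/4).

P(-1/2 < X < 13/4) = ∫_{-1/2}^{13/4} f(x) dx
where f(x) = \frac{1}{6}
= \frac{5}{8}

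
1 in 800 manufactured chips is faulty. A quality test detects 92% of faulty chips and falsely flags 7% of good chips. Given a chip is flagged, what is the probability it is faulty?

Let D = the rare event, + = positive/flagged.
P(D) = 1/800
P(+|D) = 92/100 = 23/25
P(+|D') = 7/100
P(+) = P(+|D)P(D) + P(+|D')P(D')
     = \frac{23}{25} × \frac{1}{800} + \frac{7}{100} × \frac{799}{800}
     = \frac{1137}{16000}
P(D|+) = P(+|D)P(D)/P(+) = \frac{92}{5685}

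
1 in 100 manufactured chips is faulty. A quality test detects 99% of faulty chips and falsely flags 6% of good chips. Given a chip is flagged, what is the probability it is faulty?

Let D = the rare event, + = positive/flagged.
P(D) = 1/100
P(+|D) = 99/100
P(+|D') = 6/100 = 3/50
P(+) = P(+|D)P(D) + P(+|D')P(D')
     = \frac{99}{100} × \frac{1}{100} + \frac{3}{50} × \frac{99}{100}
     = \frac{693}{10000}
P(D|+) = P(+|D)P(D)/P(+) = \frac{1}{7}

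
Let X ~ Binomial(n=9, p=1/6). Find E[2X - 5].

For X ~ Binomial(n=9, p=1/6):
E[X] = \frac{3}{2}
E[2X - 5] = 2 × E[X] - 5 = -2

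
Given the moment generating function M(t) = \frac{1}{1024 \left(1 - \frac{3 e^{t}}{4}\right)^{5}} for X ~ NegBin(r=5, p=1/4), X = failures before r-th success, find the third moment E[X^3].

To find E[X^3], compute M^(3)(0):
M^(1)(t) = \frac{15 e^{t}}{4096 \left(1 - \frac{3 e^{t}}{4}\right)^{6}}
M^(2)(t) = \frac{15 e^{t}}{4096 \left(1 - \frac{3 e^{t}}{4}\right)^{6}} + \frac{135 e^{2 t}}{8192 \left(1 - \frac{3 e^{t}}{4}\right)^{7}}
M^(3)(t) = \frac{15 e^{t}}{4096 \left(1 - \frac{3 e^{t}}{4}\right)^{6}} + \frac{405 e^{2 t}}{8192 \left(1 - \frac{3 e^{t}}{4}\right)^{7}} + \frac{2835 e^{3 t}}{32768 \left(1 - \frac{3 e^{t}}{4}\right)^{8}}
M^(3)(0) = 6495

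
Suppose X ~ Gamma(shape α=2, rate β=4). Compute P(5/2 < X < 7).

P(5/2 < X < 7) = ∫_{5/2}^{7} f(x) dx
where f(x) = 16 x e^{- 4 x}
= \frac{-29 + 11 e^{18}}{e^{28}}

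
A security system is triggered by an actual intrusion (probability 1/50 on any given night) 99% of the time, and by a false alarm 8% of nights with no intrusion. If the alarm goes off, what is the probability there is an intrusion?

Let D = the rare event, + = positive/flagged.
P(D) = 1/50
P(+|D) = 99/100
P(+|D') = 8/100 = 2/25
P(+) = P(+|D)P(D) + P(+|D')P(D')
     = \frac{99}{100} × \frac{1}{50} + \frac{2}{25} × \frac{49}{50}
     = \frac{491}{5000}
P(D|+) = P(+|D)P(D)/P(+) = \frac{99}{491}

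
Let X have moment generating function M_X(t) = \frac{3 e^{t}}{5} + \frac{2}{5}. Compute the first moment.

To find E[X], compute M^(1)(0):
M^(1)(t) = \frac{3 e^{t}}{5}
M^(1)(0) = \frac{3}{5}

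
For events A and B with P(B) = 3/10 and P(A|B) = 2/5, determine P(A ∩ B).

By definition, P(A|B) = P(A ∩ B) / P(B)
So P(A ∩ B) = P(A|B) × P(B)
= 2/5 × 3/10
= 3/25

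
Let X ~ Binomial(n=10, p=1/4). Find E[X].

For X ~ Binomial(n=10, p=1/4), the expected value is:
E[X] = \frac{5}{2}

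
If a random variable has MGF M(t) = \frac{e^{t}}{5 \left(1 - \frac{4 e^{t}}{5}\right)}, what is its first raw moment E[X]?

To find E[X], compute M^(1)(0):
M^(1)(t) = \frac{e^{t}}{5 \left(1 - \frac{4 e^{t}}{5}\right)} + \frac{4 e^{2 t}}{25 \left(1 - \frac{4 e^{t}}{5}\right)^{2}}
M^(1)(0) = 5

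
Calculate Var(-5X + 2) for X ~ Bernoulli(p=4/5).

For X ~ Bernoulli(p=4/5):
Var(X) = \frac{4}{25}
Var(-5X + 2) = (-5)² × Var(X) = 25 × \frac{4}{25} = 4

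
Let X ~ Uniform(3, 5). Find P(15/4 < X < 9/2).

P(15/4 < X < 9/2) = ∫_{15/4}^{9/2} f(x) dx
where f(x) = \frac{1}{2}
= \frac{3}{8}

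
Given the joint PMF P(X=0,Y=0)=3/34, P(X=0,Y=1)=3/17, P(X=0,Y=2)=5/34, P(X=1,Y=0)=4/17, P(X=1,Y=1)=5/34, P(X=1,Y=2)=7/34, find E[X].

First find marginal of X:
P(X=0) = 7/17
P(X=1) = 10/17
E[X] = 0 × 7/17 + 1 × 10/17 = 10/17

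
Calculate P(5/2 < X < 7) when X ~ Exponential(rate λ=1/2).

P(5/2 < X < 7) = ∫_{5/2}^{7} f(x) dx
where f(x) = \frac{e^{- \frac{x}{2}}}{2}
= - \frac{1}{e^{\frac{7}{2}}} + e^{- \frac{5}{4}}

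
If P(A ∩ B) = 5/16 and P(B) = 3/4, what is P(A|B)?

P(A|B) = P(A ∩ B) / P(B)
= (5/16) / (3/4)
= 5/12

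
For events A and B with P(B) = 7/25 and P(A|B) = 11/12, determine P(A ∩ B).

By definition, P(A|B) = P(A ∩ B) / P(B)
So P(A ∩ B) = P(A|B) × P(B)
= 11/12 × 7/25
= 77/300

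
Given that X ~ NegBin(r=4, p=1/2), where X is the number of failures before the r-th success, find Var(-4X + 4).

For X ~ NegBin(r=4, p=1/2), where X is the number of failures before the r-th success:
Var(X) = 8
Var(-4X + 4) = (-4)² × Var(X) = 16 × 8 = 128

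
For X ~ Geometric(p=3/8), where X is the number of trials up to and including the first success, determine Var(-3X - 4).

For X ~ Geometric(p=3/8), where X is the number of trials up to and including the first success:
Var(X) = \frac{40}{9}
Var(-3X - 4) = (-3)² × Var(X) = 9 × \frac{40}{9} = 40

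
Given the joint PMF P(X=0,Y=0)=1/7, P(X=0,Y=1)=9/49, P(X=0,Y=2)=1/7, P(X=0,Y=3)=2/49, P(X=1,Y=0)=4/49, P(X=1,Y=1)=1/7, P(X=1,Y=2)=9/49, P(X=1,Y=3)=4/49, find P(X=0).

P(X=0) = P(X=0,Y=0) + P(X=0,Y=1) + P(X=0,Y=2) + P(X=0,Y=3)
= 1/7 + 9/49 + 1/7 + 2/49
= 25/49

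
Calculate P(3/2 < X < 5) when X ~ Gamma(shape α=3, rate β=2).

P(3/2 < X < 5) = ∫_{3/2}^{5} f(x) dx
where f(x) = 4 x^{2} e^{- 2 x}
= \frac{-122 + 17 e^{7}}{2 e^{10}}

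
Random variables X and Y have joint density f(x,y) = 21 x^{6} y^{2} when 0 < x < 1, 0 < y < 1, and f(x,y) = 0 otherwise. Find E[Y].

E[Y] = ∫_0^1 ∫_0^1 y × f(x,y) dx dy
= \frac{3}{4}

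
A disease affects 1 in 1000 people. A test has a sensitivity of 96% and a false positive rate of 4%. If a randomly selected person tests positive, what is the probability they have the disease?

Let D = the rare event, + = positive/flagged.
P(D) = 1/1000
P(+|D) = 96/100 = 24/25
P(+|D') = 4/100 = 1/25
P(+) = P(+|D)P(D) + P(+|D')P(D')
     = \frac{24}{25} × \frac{1}{1000} + \frac{1}{25} × \frac{999}{1000}
     = \frac{1023}{25000}
P(D|+) = P(+|D)P(D)/P(+) = \frac{8}{341}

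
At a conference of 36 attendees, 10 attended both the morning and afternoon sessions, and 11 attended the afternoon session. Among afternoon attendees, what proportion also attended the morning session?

P(A ∩ B) = 10/36 = 5/18
P(B) = 11/36
P(A|B) = P(A ∩ B) / P(B) = (5/18) / (11/36) = 10/11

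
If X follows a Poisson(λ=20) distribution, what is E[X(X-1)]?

E[X(X-1)] = E[X² - X] = E[X²] - E[X]
E[X] = 20
E[X²] = Var(X) + (E[X])² = 20 + (20)² = 420
E[X(X-1)] = 420 - 20 = 400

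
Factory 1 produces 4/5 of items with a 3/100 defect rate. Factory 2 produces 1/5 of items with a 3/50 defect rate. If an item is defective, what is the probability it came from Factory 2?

Using Bayes' theorem:
P(F1) = 4/5, P(D|F1) = 3/100
P(F2) = 1/5, P(D|F2) = 3/50
P(D) = P(D|F1)P(F1) + P(D|F2)P(F2)
     = \frac{9}{250}
P(F2|D) = P(D|F2)P(F2) / P(D)
= \frac{1}{3}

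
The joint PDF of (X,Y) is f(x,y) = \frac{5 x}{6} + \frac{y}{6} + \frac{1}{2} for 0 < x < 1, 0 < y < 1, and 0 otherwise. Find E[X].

E[X] = ∫_0^1 ∫_0^1 x × f(x,y) dy dx
= ∫_0^1 ∫_0^1 x × (\frac{5 x}{6} + \frac{y}{6} + \frac{1}{2}) dy dx
= \frac{41}{72}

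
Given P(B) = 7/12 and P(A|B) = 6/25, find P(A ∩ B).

By definition, P(A|B) = P(A ∩ B) / P(B)
So P(A ∩ B) = P(A|B) × P(B)
= 6/25 × 7/12
= 7/50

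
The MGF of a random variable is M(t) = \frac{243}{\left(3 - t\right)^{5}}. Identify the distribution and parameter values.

The MGF M(t) = \frac{243}{\left(3 - t\right)^{5}} is the standard form for the Gamma distribution.
Comparing with the known MGF formula identifies: Gamma(shape α=5, rate β=3)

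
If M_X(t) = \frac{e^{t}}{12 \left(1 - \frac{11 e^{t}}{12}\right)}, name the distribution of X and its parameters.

The MGF M(t) = \frac{e^{t}}{12 \left(1 - \frac{11 e^{t}}{12}\right)} is the standard form for the Geometric distribution.
Comparing with the known MGF formula identifies: Geometric(p=1/12), X = trial number of first success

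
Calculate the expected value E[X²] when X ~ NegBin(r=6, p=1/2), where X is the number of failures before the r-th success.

Using the identity E[X²] = Var(X) + (E[X])²:
E[X] = 6
Var(X) = 12
E[X²] = 12 + (6)²
= 48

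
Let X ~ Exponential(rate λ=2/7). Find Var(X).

For X ~ Exponential(rate λ=2/7):
Var(X) = \frac{49}{4}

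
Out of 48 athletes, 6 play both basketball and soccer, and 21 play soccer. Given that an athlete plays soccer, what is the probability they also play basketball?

P(A ∩ B) = 6/48 = 1/8
P(B) = 21/48 = 7/16
P(A|B) = P(A ∩ B) / P(B) = (1/8) / (7/16) = 2/7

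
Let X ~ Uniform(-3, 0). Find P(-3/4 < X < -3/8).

P(-3/4 < X < -3/8) = ∫_{-3/4}^{-3/8} f(x) dx
where f(x) = \frac{1}{3}
= \frac{1}{8}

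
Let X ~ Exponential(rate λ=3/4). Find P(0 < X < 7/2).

P(0 < X < 7/2) = ∫_{0}^{7/2} f(x) dx
where f(x) = \frac{3 e^{- \frac{3 x}{4}}}{4}
= 1 - e^{- \frac{21}{8}}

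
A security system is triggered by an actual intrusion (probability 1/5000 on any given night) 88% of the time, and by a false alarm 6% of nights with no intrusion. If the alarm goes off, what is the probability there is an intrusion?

Let D = the rare event, + = positive/flagged.
P(D) = 1/5000
P(+|D) = 88/100 = 22/25
P(+|D') = 6/100 = 3/50
P(+) = P(+|D)P(D) + P(+|D')P(D')
     = \frac{22}{25} × \frac{1}{5000} + \frac{3}{50} × \frac{4999}{5000}
     = \frac{15041}{250000}
P(D|+) = P(+|D)P(D)/P(+) = \frac{44}{15041}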